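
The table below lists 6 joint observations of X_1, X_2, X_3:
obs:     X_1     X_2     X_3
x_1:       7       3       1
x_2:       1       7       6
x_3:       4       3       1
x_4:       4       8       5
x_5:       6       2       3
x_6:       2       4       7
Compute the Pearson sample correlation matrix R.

Step 1 — column means:
  mean(X_1) = (7 + 1 + 4 + 4 + 6 + 2) / 6 = 24/6 = 4
  mean(X_2) = (3 + 7 + 3 + 8 + 2 + 4) / 6 = 27/6 = 4.5
  mean(X_3) = (1 + 6 + 1 + 5 + 3 + 7) / 6 = 23/6 = 3.8333

Step 2 — sample variances and covariances s[i,j] = (1/(n-1)) · Σ_k (x_{k,i} - mean_i) · (x_{k,j} - mean_j), with n-1 = 5:
  s[X_1,X_1] = ((3)·(3) + (-3)·(-3) + (0)·(0) + (0)·(0) + (2)·(2) + (-2)·(-2)) / 5 = 26/5 = 5.2
  s[X_1,X_2] = ((3)·(-1.5) + (-3)·(2.5) + (0)·(-1.5) + (0)·(3.5) + (2)·(-2.5) + (-2)·(-0.5)) / 5 = -16/5 = -3.2
  s[X_1,X_3] = ((3)·(-2.8333) + (-3)·(2.1667) + (0)·(-2.8333) + (0)·(1.1667) + (2)·(-0.8333) + (-2)·(3.1667)) / 5 = -23/5 = -4.6
  s[X_2,X_2] = ((-1.5)·(-1.5) + (2.5)·(2.5) + (-1.5)·(-1.5) + (3.5)·(3.5) + (-2.5)·(-2.5) + (-0.5)·(-0.5)) / 5 = 29.5/5 = 5.9
  s[X_2,X_3] = ((-1.5)·(-2.8333) + (2.5)·(2.1667) + (-1.5)·(-2.8333) + (3.5)·(1.1667) + (-2.5)·(-0.8333) + (-0.5)·(3.1667)) / 5 = 18.5/5 = 3.7
  s[X_3,X_3] = ((-2.8333)·(-2.8333) + (2.1667)·(2.1667) + (-2.8333)·(-2.8333) + (1.1667)·(1.1667) + (-0.8333)·(-0.8333) + (3.1667)·(3.1667)) / 5 = 32.8333/5 = 6.5667
  Sample standard deviations s_i = √(s[i,i]):
  s(X_1) = √(5.2) = 2.2804
  s(X_2) = √(5.9) = 2.429
  s(X_3) = √(6.5667) = 2.5626

Step 3 — r_{ij} = s_{ij} / (s_i · s_j):
  r[X_1,X_1] = 1 (diagonal).
  r[X_1,X_2] = -3.2 / (2.2804 · 2.429) = -3.2 / 5.539 = -0.5777
  r[X_1,X_3] = -4.6 / (2.2804 · 2.5626) = -4.6 / 5.8435 = -0.7872
  r[X_2,X_2] = 1 (diagonal).
  r[X_2,X_3] = 3.7 / (2.429 · 2.5626) = 3.7 / 6.2244 = 0.5944
  r[X_3,X_3] = 1 (diagonal).

R is symmetric with unit diagonal. Assembling:

R = [[1, -0.5777, -0.7872],
 [-0.5777, 1, 0.5944],
 [-0.7872, 0.5944, 1]]


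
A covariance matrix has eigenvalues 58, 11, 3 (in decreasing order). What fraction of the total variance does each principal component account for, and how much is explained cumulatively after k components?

Step 1 — total variance = trace(Sigma) = Σ λ_i = 58 + 11 + 3 = 72.

Step 2 — fraction explained by component i = λ_i / Σ λ:
  PC1: 58/72 = 0.8056
  PC2: 11/72 = 0.1528
  PC3: 3/72 = 0.0417

Step 3 — cumulative fraction after k components = (λ_1 + ... + λ_k) / Σ λ:
  k = 1: 58/72 = 0.8056
  k = 2: (58 + 11)/72 = 69/72 = 0.9583
  k = 3: (58 + 11 + 3)/72 = 72/72 = 1

Summary (fraction, with percent):

explained: PC1 0.8056 (80.56%), PC2 0.1528 (15.28%), PC3 0.0417 (4.17%);  cumulative: 0.8056, 0.9583, 1


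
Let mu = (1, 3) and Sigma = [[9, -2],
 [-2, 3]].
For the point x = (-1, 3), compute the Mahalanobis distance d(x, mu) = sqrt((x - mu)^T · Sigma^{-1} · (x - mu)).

Step 1 — centre the observation: (x - mu) = (-2, 0).

Step 2 — invert Sigma. det(Sigma) = 9·3 - (-2)² = 23.
  Sigma^{-1} = (1/det) · [[d, -b], [-b, a]] = [[0.1304, 0.087],
 [0.087, 0.3913]].

Step 3 — form the quadratic (x - mu)^T · Sigma^{-1} · (x - mu):
  Sigma^{-1} · (x - mu) = (-0.2609, -0.1739).
  (x - mu)^T · [Sigma^{-1} · (x - mu)] = (-2)·(-0.2609) + (0)·(-0.1739) = 0.5217.

Step 4 — take square root: d = √(0.5217) ≈ 0.7223.

d(x, mu) = √(0.5217) ≈ 0.7223


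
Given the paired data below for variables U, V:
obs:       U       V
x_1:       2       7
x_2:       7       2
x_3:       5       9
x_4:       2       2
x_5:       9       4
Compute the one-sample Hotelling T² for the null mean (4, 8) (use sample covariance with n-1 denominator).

Step 1 — sample mean vector:
  mean(U) = (2 + 7 + 5 + 2 + 9) / 5 = 25/5 = 5
  mean(V) = (7 + 2 + 9 + 2 + 4) / 5 = 24/5 = 4.8
  x̄ = (5, 4.8),  deviation x̄ - mu_0 = (5, 4.8) - (4, 8) = (1, -3.2).

Step 2 — sample covariance matrix, S[i,j] = (1/(n-1)) · Σ_k (x_{k,i} - mean_i) · (x_{k,j} - mean_j), divisor n-1 = 4:
  S[U,U] = ((-3)·(-3) + (2)·(2) + (0)·(0) + (-3)·(-3) + (4)·(4)) / 4 = 38/4 = 9.5
  S[U,V] = ((-3)·(2.2) + (2)·(-2.8) + (0)·(4.2) + (-3)·(-2.8) + (4)·(-0.8)) / 4 = -7/4 = -1.75
  S[V,V] = ((2.2)·(2.2) + (-2.8)·(-2.8) + (4.2)·(4.2) + (-2.8)·(-2.8) + (-0.8)·(-0.8)) / 4 = 38.8/4 = 9.7
  S = [[9.5, -1.75],
 [-1.75, 9.7]].

Step 3 — invert S. det(S) = 9.5·9.7 - (-1.75)² = 89.0875.
  S^{-1} = (1/det) · [[d, -b], [-b, a]] = [[0.1089, 0.0196],
 [0.0196, 0.1066]].

Step 4 — quadratic form (x̄ - mu_0)^T · S^{-1} · (x̄ - mu_0):
  S^{-1} · (x̄ - mu_0) = (0.046, -0.3216),
  (x̄ - mu_0)^T · [...] = (1)·(0.046) + (-3.2)·(-0.3216) = 1.0751.

Step 5 — scale by n: T² = 5 · 1.0751 = 5.3756.

T² ≈ 5.3756


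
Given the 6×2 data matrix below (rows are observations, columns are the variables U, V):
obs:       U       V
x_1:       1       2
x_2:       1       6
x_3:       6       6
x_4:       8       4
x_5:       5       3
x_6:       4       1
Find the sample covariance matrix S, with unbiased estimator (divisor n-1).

Step 1 — column means:
  mean(U) = (1 + 1 + 6 + 8 + 5 + 4) / 6 = 25/6 = 4.1667
  mean(V) = (2 + 6 + 6 + 4 + 3 + 1) / 6 = 22/6 = 3.6667

Step 2 — sample covariance S[i,j] = (1/(n-1)) · Σ_k (x_{k,i} - mean_i) · (x_{k,j} - mean_j), with n-1 = 5.
  S[U,U] = ((-3.1667)·(-3.1667) + (-3.1667)·(-3.1667) + (1.8333)·(1.8333) + (3.8333)·(3.8333) + (0.8333)·(0.8333) + (-0.1667)·(-0.1667)) / 5 = 38.8333/5 = 7.7667
  S[U,V] = ((-3.1667)·(-1.6667) + (-3.1667)·(2.3333) + (1.8333)·(2.3333) + (3.8333)·(0.3333) + (0.8333)·(-0.6667) + (-0.1667)·(-2.6667)) / 5 = 3.3333/5 = 0.6667
  S[V,V] = ((-1.6667)·(-1.6667) + (2.3333)·(2.3333) + (2.3333)·(2.3333) + (0.3333)·(0.3333) + (-0.6667)·(-0.6667) + (-2.6667)·(-2.6667)) / 5 = 21.3333/5 = 4.2667

S is symmetric (S[j,i] = S[i,j]). Assembling:

S = [[7.7667, 0.6667],
 [0.6667, 4.2667]]


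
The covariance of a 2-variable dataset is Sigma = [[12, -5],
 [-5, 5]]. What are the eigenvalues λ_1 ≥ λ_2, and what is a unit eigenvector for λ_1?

Step 1 — characteristic polynomial of 2×2 Sigma:
  det(Sigma - λI) = λ² - trace · λ + det = 0.
  trace = 12 + 5 = 17, det = 12·5 - (-5)² = 35.
Step 2 — discriminant:
  Δ = trace² - 4·det = 289 - 140 = 149.
Step 3 — eigenvalues:
  λ = (trace ± √Δ)/2 = (17 ± 12.2066)/2,
  λ_1 = 14.6033,  λ_2 = 2.3967.

Step 4 — unit eigenvector for λ_1: solve (Sigma - λ_1 I)v = 0. First row:
  (12 - 14.6033)·v_x + (-5)·v_y = 0, i.e. (-2.6033)·v_x + (-5)·v_y = 0,
  so v ∝ (b, λ_1 - a) = (-5, 2.6033); multiply by -1 so the first entry is positive: u = (5, -2.6033).
  ||u|| = √((5)² + (-2.6033)²) = √(31.7771) ≈ 5.6371,
  v_1 = u/||u|| ≈ (0.887, -0.4618) (||v_1|| = 1).

λ_1 = 14.6033,  λ_2 = 2.3967;  v_1 ≈ (0.887, -0.4618)


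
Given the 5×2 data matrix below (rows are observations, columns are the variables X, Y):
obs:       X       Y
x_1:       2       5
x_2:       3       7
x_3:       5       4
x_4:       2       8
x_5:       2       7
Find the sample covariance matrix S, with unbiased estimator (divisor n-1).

Step 1 — column means:
  mean(X) = (2 + 3 + 5 + 2 + 2) / 5 = 14/5 = 2.8
  mean(Y) = (5 + 7 + 4 + 8 + 7) / 5 = 31/5 = 6.2

Step 2 — sample covariance S[i,j] = (1/(n-1)) · Σ_k (x_{k,i} - mean_i) · (x_{k,j} - mean_j), with n-1 = 4.
  S[X,X] = ((-0.8)·(-0.8) + (0.2)·(0.2) + (2.2)·(2.2) + (-0.8)·(-0.8) + (-0.8)·(-0.8)) / 4 = 6.8/4 = 1.7
  S[X,Y] = ((-0.8)·(-1.2) + (0.2)·(0.8) + (2.2)·(-2.2) + (-0.8)·(1.8) + (-0.8)·(0.8)) / 4 = -5.8/4 = -1.45
  S[Y,Y] = ((-1.2)·(-1.2) + (0.8)·(0.8) + (-2.2)·(-2.2) + (1.8)·(1.8) + (0.8)·(0.8)) / 4 = 10.8/4 = 2.7

S is symmetric (S[j,i] = S[i,j]). Assembling:

S = [[1.7, -1.45],
 [-1.45, 2.7]]


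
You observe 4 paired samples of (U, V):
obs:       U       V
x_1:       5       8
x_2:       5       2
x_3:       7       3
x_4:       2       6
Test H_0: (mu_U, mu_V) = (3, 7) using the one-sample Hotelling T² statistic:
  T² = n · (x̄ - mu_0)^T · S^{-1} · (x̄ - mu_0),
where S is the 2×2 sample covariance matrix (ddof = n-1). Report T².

Step 1 — sample mean vector:
  mean(U) = (5 + 5 + 7 + 2) / 4 = 19/4 = 4.75
  mean(V) = (8 + 2 + 3 + 6) / 4 = 19/4 = 4.75
  x̄ = (4.75, 4.75),  deviation x̄ - mu_0 = (4.75, 4.75) - (3, 7) = (1.75, -2.25).

Step 2 — sample covariance matrix, S[i,j] = (1/(n-1)) · Σ_k (x_{k,i} - mean_i) · (x_{k,j} - mean_j), divisor n-1 = 3:
  S[U,U] = ((0.25)·(0.25) + (0.25)·(0.25) + (2.25)·(2.25) + (-2.75)·(-2.75)) / 3 = 12.75/3 = 4.25
  S[U,V] = ((0.25)·(3.25) + (0.25)·(-2.75) + (2.25)·(-1.75) + (-2.75)·(1.25)) / 3 = -7.25/3 = -2.4167
  S[V,V] = ((3.25)·(3.25) + (-2.75)·(-2.75) + (-1.75)·(-1.75) + (1.25)·(1.25)) / 3 = 22.75/3 = 7.5833
  S = [[4.25, -2.4167],
 [-2.4167, 7.5833]].

Step 3 — invert S. det(S) = 4.25·7.5833 - (-2.4167)² = 26.3889.
  S^{-1} = (1/det) · [[d, -b], [-b, a]] = [[0.2874, 0.0916],
 [0.0916, 0.1611]].

Step 4 — quadratic form (x̄ - mu_0)^T · S^{-1} · (x̄ - mu_0):
  S^{-1} · (x̄ - mu_0) = (0.2968, -0.2021),
  (x̄ - mu_0)^T · [...] = (1.75)·(0.2968) + (-2.25)·(-0.2021) = 0.9742.

Step 5 — scale by n: T² = 4 · 0.9742 = 3.8968.

T² ≈ 3.8968


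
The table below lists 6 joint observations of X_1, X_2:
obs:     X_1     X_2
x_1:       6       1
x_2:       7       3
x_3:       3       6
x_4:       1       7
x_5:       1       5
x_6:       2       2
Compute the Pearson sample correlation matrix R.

Step 1 — column means:
  mean(X_1) = (6 + 7 + 3 + 1 + 1 + 2) / 6 = 20/6 = 3.3333
  mean(X_2) = (1 + 3 + 6 + 7 + 5 + 2) / 6 = 24/6 = 4

Step 2 — sample variances and covariances s[i,j] = (1/(n-1)) · Σ_k (x_{k,i} - mean_i) · (x_{k,j} - mean_j), with n-1 = 5:
  s[X_1,X_1] = ((2.6667)·(2.6667) + (3.6667)·(3.6667) + (-0.3333)·(-0.3333) + (-2.3333)·(-2.3333) + (-2.3333)·(-2.3333) + (-1.3333)·(-1.3333)) / 5 = 33.3333/5 = 6.6667
  s[X_1,X_2] = ((2.6667)·(-3) + (3.6667)·(-1) + (-0.3333)·(2) + (-2.3333)·(3) + (-2.3333)·(1) + (-1.3333)·(-2)) / 5 = -19/5 = -3.8
  s[X_2,X_2] = ((-3)·(-3) + (-1)·(-1) + (2)·(2) + (3)·(3) + (1)·(1) + (-2)·(-2)) / 5 = 28/5 = 5.6
  Sample standard deviations s_i = √(s[i,i]):
  s(X_1) = √(6.6667) = 2.582
  s(X_2) = √(5.6) = 2.3664

Step 3 — r_{ij} = s_{ij} / (s_i · s_j):
  r[X_1,X_1] = 1 (diagonal).
  r[X_1,X_2] = -3.8 / (2.582 · 2.3664) = -3.8 / 6.1101 = -0.6219
  r[X_2,X_2] = 1 (diagonal).

R is symmetric with unit diagonal. Assembling:

R = [[1, -0.6219],
 [-0.6219, 1]]


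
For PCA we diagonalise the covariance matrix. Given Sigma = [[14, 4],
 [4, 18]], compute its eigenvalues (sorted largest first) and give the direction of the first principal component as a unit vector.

Step 1 — characteristic polynomial of 2×2 Sigma:
  det(Sigma - λI) = λ² - trace · λ + det = 0.
  trace = 14 + 18 = 32, det = 14·18 - (4)² = 236.
Step 2 — discriminant:
  Δ = trace² - 4·det = 1024 - 944 = 80.
Step 3 — eigenvalues:
  λ = (trace ± √Δ)/2 = (32 ± 8.9443)/2,
  λ_1 = 20.4721,  λ_2 = 11.5279.

Step 4 — unit eigenvector for λ_1: solve (Sigma - λ_1 I)v = 0. First row:
  (14 - 20.4721)·v_x + (4)·v_y = 0, i.e. (-6.4721)·v_x + (4)·v_y = 0,
  so v ∝ (b, λ_1 - a) = (4, 6.4721) = u.
  ||u|| = √((4)² + (6.4721)²) = √(57.8885) ≈ 7.6085,
  v_1 = u/||u|| ≈ (0.5257, 0.8507) (||v_1|| = 1).

λ_1 = 20.4721,  λ_2 = 11.5279;  v_1 ≈ (0.5257, 0.8507)


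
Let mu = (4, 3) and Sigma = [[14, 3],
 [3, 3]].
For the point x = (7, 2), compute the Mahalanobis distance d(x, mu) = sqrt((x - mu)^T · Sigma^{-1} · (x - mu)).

Step 1 — centre the observation: (x - mu) = (3, -1).

Step 2 — invert Sigma. det(Sigma) = 14·3 - (3)² = 33.
  Sigma^{-1} = (1/det) · [[d, -b], [-b, a]] = [[0.0909, -0.0909],
 [-0.0909, 0.4242]].

Step 3 — form the quadratic (x - mu)^T · Sigma^{-1} · (x - mu):
  Sigma^{-1} · (x - mu) = (0.3636, -0.697).
  (x - mu)^T · [Sigma^{-1} · (x - mu)] = (3)·(0.3636) + (-1)·(-0.697) = 1.7879.

Step 4 — take square root: d = √(1.7879) ≈ 1.3371.

d(x, mu) = √(1.7879) ≈ 1.3371


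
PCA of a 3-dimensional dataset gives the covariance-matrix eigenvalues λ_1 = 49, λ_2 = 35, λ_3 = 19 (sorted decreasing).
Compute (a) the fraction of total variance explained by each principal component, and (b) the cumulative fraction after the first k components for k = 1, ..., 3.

Step 1 — total variance = trace(Sigma) = Σ λ_i = 49 + 35 + 19 = 103.

Step 2 — fraction explained by component i = λ_i / Σ λ:
  PC1: 49/103 = 0.4757
  PC2: 35/103 = 0.3398
  PC3: 19/103 = 0.1845

Step 3 — cumulative fraction after k components = (λ_1 + ... + λ_k) / Σ λ:
  k = 1: 49/103 = 0.4757
  k = 2: (49 + 35)/103 = 84/103 = 0.8155
  k = 3: (49 + 35 + 19)/103 = 103/103 = 1

Summary (fraction, with percent):

explained: PC1 0.4757 (47.57%), PC2 0.3398 (33.98%), PC3 0.1845 (18.45%);  cumulative: 0.4757, 0.8155, 1


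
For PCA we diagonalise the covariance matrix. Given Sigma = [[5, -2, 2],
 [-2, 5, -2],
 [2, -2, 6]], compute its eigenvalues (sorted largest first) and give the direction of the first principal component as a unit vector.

Step 1 — characteristic polynomial p(λ) = det(λI - Sigma) = λ³ - tr·λ² + c_1·λ - det, where tr = trace, c_1 = sum of the principal 2×2 minors, det = det(Sigma):
  tr = 5 + 5 + 6 = 16,
  c_1 = (5·5 - (-2)²) + (5·6 - (2)²) + (5·6 - (-2)²) = 21 + 26 + 26 = 73,
  det = 5·(5·6 - (-2)²) - (-2)·((-2)·6 - (-2)·(2)) + (2)·((-2)·(-2) - 5·(2)) = 5·(26) - (-2)·(-8) + (2)·(-6) = 102.
  So p(λ) = λ³ - 16λ² + 73λ - 102.
Step 2 — look for an integer root (rational root theorem: any rational root is an integer divisor of 102). Testing λ = 3:
  p(3) = 27 - 144 + 219 - 102 = 0  ✓
  Dividing out (λ - 3): p(λ) = (λ - 3)(λ² - 13λ + 34).
Step 3 — remaining eigenvalues from the quadratic λ² - 13λ + 34 = 0:
  Δ = 13² - 4·34 = 169 - 136 = 33,  λ = (13 ± √33)/2 = (13 ± 5.7446)/2 ≈ 9.3723 or 3.6277.
  Sorted: λ_1 = 9.3723,  λ_2 = 3.6277,  λ_3 = 3  (check: sum = 16 = tr ✓).

Step 4 — unit eigenvector for λ_1 ≈ 9.3723: v spans the null space of (Sigma - λ_1 I), whose rows are
  r_1 = (-4.3723, -2, 2),  r_2 = (-2, -4.3723, -2),  r_3 = (2, -2, -3.3723).
  v is orthogonal to every row, so take v ∝ r_1 × r_2 = ((-2)·(-2) - (2)·(-4.3723), (2)·(-2) - (-4.3723)·(-2), (-4.3723)·(-4.3723) - (-2)·(-2)) ≈ (12.7446, -12.7446, 15.1168).
  Let u = (12.7446, -12.7446, 15.1168).
  ||u|| = √((12.7446)² + (-12.7446)² + (15.1168)²) = √(553.3667) ≈ 23.5237,  v_1 = u/||u|| ≈ (0.5418, -0.5418, 0.6426) (||v_1|| = 1).

λ_1 = 9.3723,  λ_2 = 3.6277,  λ_3 = 3;  v_1 ≈ (0.5418, -0.5418, 0.6426)


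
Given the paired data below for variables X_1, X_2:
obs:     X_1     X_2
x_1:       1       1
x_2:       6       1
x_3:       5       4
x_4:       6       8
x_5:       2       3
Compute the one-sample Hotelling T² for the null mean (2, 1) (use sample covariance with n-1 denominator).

Step 1 — sample mean vector:
  mean(X_1) = (1 + 6 + 5 + 6 + 2) / 5 = 20/5 = 4
  mean(X_2) = (1 + 1 + 4 + 8 + 3) / 5 = 17/5 = 3.4
  x̄ = (4, 3.4),  deviation x̄ - mu_0 = (4, 3.4) - (2, 1) = (2, 2.4).

Step 2 — sample covariance matrix, S[i,j] = (1/(n-1)) · Σ_k (x_{k,i} - mean_i) · (x_{k,j} - mean_j), divisor n-1 = 4:
  S[X_1,X_1] = ((-3)·(-3) + (2)·(2) + (1)·(1) + (2)·(2) + (-2)·(-2)) / 4 = 22/4 = 5.5
  S[X_1,X_2] = ((-3)·(-2.4) + (2)·(-2.4) + (1)·(0.6) + (2)·(4.6) + (-2)·(-0.4)) / 4 = 13/4 = 3.25
  S[X_2,X_2] = ((-2.4)·(-2.4) + (-2.4)·(-2.4) + (0.6)·(0.6) + (4.6)·(4.6) + (-0.4)·(-0.4)) / 4 = 33.2/4 = 8.3
  S = [[5.5, 3.25],
 [3.25, 8.3]].

Step 3 — invert S. det(S) = 5.5·8.3 - (3.25)² = 35.0875.
  S^{-1} = (1/det) · [[d, -b], [-b, a]] = [[0.2366, -0.0926],
 [-0.0926, 0.1568]].

Step 4 — quadratic form (x̄ - mu_0)^T · S^{-1} · (x̄ - mu_0):
  S^{-1} · (x̄ - mu_0) = (0.2508, 0.191),
  (x̄ - mu_0)^T · [...] = (2)·(0.2508) + (2.4)·(0.191) = 0.9599.

Step 5 — scale by n: T² = 5 · 0.9599 = 4.7994.

T² ≈ 4.7994


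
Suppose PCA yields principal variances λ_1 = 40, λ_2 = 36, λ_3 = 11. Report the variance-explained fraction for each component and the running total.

Step 1 — total variance = trace(Sigma) = Σ λ_i = 40 + 36 + 11 = 87.

Step 2 — fraction explained by component i = λ_i / Σ λ:
  PC1: 40/87 = 0.4598
  PC2: 36/87 = 0.4138
  PC3: 11/87 = 0.1264

Step 3 — cumulative fraction after k components = (λ_1 + ... + λ_k) / Σ λ:
  k = 1: 40/87 = 0.4598
  k = 2: (40 + 36)/87 = 76/87 = 0.8736
  k = 3: (40 + 36 + 11)/87 = 87/87 = 1

Summary (fraction, with percent):

explained: PC1 0.4598 (45.98%), PC2 0.4138 (41.38%), PC3 0.1264 (12.64%);  cumulative: 0.4598, 0.8736, 1


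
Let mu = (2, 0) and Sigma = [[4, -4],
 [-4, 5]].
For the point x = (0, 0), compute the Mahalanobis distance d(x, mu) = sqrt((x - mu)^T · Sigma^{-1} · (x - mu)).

Step 1 — centre the observation: (x - mu) = (-2, 0).

Step 2 — invert Sigma. det(Sigma) = 4·5 - (-4)² = 4.
  Sigma^{-1} = (1/det) · [[d, -b], [-b, a]] = [[1.25, 1],
 [1, 1]].

Step 3 — form the quadratic (x - mu)^T · Sigma^{-1} · (x - mu):
  Sigma^{-1} · (x - mu) = (-2.5, -2).
  (x - mu)^T · [Sigma^{-1} · (x - mu)] = (-2)·(-2.5) + (0)·(-2) = 5.

Step 4 — take square root: d = √(5) ≈ 2.2361.

d(x, mu) = √(5) ≈ 2.2361


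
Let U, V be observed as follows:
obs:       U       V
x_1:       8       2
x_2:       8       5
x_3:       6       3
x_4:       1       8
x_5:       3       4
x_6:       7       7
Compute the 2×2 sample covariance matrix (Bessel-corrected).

Step 1 — column means:
  mean(U) = (8 + 8 + 6 + 1 + 3 + 7) / 6 = 33/6 = 5.5
  mean(V) = (2 + 5 + 3 + 8 + 4 + 7) / 6 = 29/6 = 4.8333

Step 2 — sample covariance S[i,j] = (1/(n-1)) · Σ_k (x_{k,i} - mean_i) · (x_{k,j} - mean_j), with n-1 = 5.
  S[U,U] = ((2.5)·(2.5) + (2.5)·(2.5) + (0.5)·(0.5) + (-4.5)·(-4.5) + (-2.5)·(-2.5) + (1.5)·(1.5)) / 5 = 41.5/5 = 8.3
  S[U,V] = ((2.5)·(-2.8333) + (2.5)·(0.1667) + (0.5)·(-1.8333) + (-4.5)·(3.1667) + (-2.5)·(-0.8333) + (1.5)·(2.1667)) / 5 = -16.5/5 = -3.3
  S[V,V] = ((-2.8333)·(-2.8333) + (0.1667)·(0.1667) + (-1.8333)·(-1.8333) + (3.1667)·(3.1667) + (-0.8333)·(-0.8333) + (2.1667)·(2.1667)) / 5 = 26.8333/5 = 5.3667

S is symmetric (S[j,i] = S[i,j]). Assembling:

S = [[8.3, -3.3],
 [-3.3, 5.3667]]


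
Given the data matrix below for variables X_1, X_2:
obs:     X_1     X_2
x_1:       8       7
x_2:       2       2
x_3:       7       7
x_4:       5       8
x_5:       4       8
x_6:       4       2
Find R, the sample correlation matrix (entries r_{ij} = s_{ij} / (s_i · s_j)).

Step 1 — column means:
  mean(X_1) = (8 + 2 + 7 + 5 + 4 + 4) / 6 = 30/6 = 5
  mean(X_2) = (7 + 2 + 7 + 8 + 8 + 2) / 6 = 34/6 = 5.6667

Step 2 — sample variances and covariances s[i,j] = (1/(n-1)) · Σ_k (x_{k,i} - mean_i) · (x_{k,j} - mean_j), with n-1 = 5:
  s[X_1,X_1] = ((3)·(3) + (-3)·(-3) + (2)·(2) + (0)·(0) + (-1)·(-1) + (-1)·(-1)) / 5 = 24/5 = 4.8
  s[X_1,X_2] = ((3)·(1.3333) + (-3)·(-3.6667) + (2)·(1.3333) + (0)·(2.3333) + (-1)·(2.3333) + (-1)·(-3.6667)) / 5 = 19/5 = 3.8
  s[X_2,X_2] = ((1.3333)·(1.3333) + (-3.6667)·(-3.6667) + (1.3333)·(1.3333) + (2.3333)·(2.3333) + (2.3333)·(2.3333) + (-3.6667)·(-3.6667)) / 5 = 41.3333/5 = 8.2667
  Sample standard deviations s_i = √(s[i,i]):
  s(X_1) = √(4.8) = 2.1909
  s(X_2) = √(8.2667) = 2.8752

Step 3 — r_{ij} = s_{ij} / (s_i · s_j):
  r[X_1,X_1] = 1 (diagonal).
  r[X_1,X_2] = 3.8 / (2.1909 · 2.8752) = 3.8 / 6.2992 = 0.6033
  r[X_2,X_2] = 1 (diagonal).

R is symmetric with unit diagonal. Assembling:

R = [[1, 0.6033],
 [0.6033, 1]]


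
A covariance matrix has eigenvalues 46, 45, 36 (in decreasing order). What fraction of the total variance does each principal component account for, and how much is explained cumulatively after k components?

Step 1 — total variance = trace(Sigma) = Σ λ_i = 46 + 45 + 36 = 127.

Step 2 — fraction explained by component i = λ_i / Σ λ:
  PC1: 46/127 = 0.3622
  PC2: 45/127 = 0.3543
  PC3: 36/127 = 0.2835

Step 3 — cumulative fraction after k components = (λ_1 + ... + λ_k) / Σ λ:
  k = 1: 46/127 = 0.3622
  k = 2: (46 + 45)/127 = 91/127 = 0.7165
  k = 3: (46 + 45 + 36)/127 = 127/127 = 1

Summary (fraction, with percent):

explained: PC1 0.3622 (36.22%), PC2 0.3543 (35.43%), PC3 0.2835 (28.35%);  cumulative: 0.3622, 0.7165, 1


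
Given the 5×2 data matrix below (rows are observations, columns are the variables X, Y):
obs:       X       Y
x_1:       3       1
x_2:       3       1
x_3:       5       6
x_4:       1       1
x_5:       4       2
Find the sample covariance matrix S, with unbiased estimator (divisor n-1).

Step 1 — column means:
  mean(X) = (3 + 3 + 5 + 1 + 4) / 5 = 16/5 = 3.2
  mean(Y) = (1 + 1 + 6 + 1 + 2) / 5 = 11/5 = 2.2

Step 2 — sample covariance S[i,j] = (1/(n-1)) · Σ_k (x_{k,i} - mean_i) · (x_{k,j} - mean_j), with n-1 = 4.
  S[X,X] = ((-0.2)·(-0.2) + (-0.2)·(-0.2) + (1.8)·(1.8) + (-2.2)·(-2.2) + (0.8)·(0.8)) / 4 = 8.8/4 = 2.2
  S[X,Y] = ((-0.2)·(-1.2) + (-0.2)·(-1.2) + (1.8)·(3.8) + (-2.2)·(-1.2) + (0.8)·(-0.2)) / 4 = 9.8/4 = 2.45
  S[Y,Y] = ((-1.2)·(-1.2) + (-1.2)·(-1.2) + (3.8)·(3.8) + (-1.2)·(-1.2) + (-0.2)·(-0.2)) / 4 = 18.8/4 = 4.7

S is symmetric (S[j,i] = S[i,j]). Assembling:

S = [[2.2, 2.45],
 [2.45, 4.7]]


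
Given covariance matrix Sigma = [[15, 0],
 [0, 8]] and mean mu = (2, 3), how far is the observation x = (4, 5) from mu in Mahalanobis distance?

Step 1 — centre the observation: (x - mu) = (2, 2).

Step 2 — invert Sigma. det(Sigma) = 15·8 - (0)² = 120.
  Sigma^{-1} = (1/det) · [[d, -b], [-b, a]] = [[0.0667, 0],
 [0, 0.125]].

Step 3 — form the quadratic (x - mu)^T · Sigma^{-1} · (x - mu):
  Sigma^{-1} · (x - mu) = (0.1333, 0.25).
  (x - mu)^T · [Sigma^{-1} · (x - mu)] = (2)·(0.1333) + (2)·(0.25) = 0.7667.

Step 4 — take square root: d = √(0.7667) ≈ 0.8756.

d(x, mu) = √(0.7667) ≈ 0.8756


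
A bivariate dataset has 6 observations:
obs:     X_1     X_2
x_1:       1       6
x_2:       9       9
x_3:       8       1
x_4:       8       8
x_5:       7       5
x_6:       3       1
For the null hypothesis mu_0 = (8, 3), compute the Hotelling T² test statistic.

Step 1 — sample mean vector:
  mean(X_1) = (1 + 9 + 8 + 8 + 7 + 3) / 6 = 36/6 = 6
  mean(X_2) = (6 + 9 + 1 + 8 + 5 + 1) / 6 = 30/6 = 5
  x̄ = (6, 5),  deviation x̄ - mu_0 = (6, 5) - (8, 3) = (-2, 2).

Step 2 — sample covariance matrix, S[i,j] = (1/(n-1)) · Σ_k (x_{k,i} - mean_i) · (x_{k,j} - mean_j), divisor n-1 = 5:
  S[X_1,X_1] = ((-5)·(-5) + (3)·(3) + (2)·(2) + (2)·(2) + (1)·(1) + (-3)·(-3)) / 5 = 52/5 = 10.4
  S[X_1,X_2] = ((-5)·(1) + (3)·(4) + (2)·(-4) + (2)·(3) + (1)·(0) + (-3)·(-4)) / 5 = 17/5 = 3.4
  S[X_2,X_2] = ((1)·(1) + (4)·(4) + (-4)·(-4) + (3)·(3) + (0)·(0) + (-4)·(-4)) / 5 = 58/5 = 11.6
  S = [[10.4, 3.4],
 [3.4, 11.6]].

Step 3 — invert S. det(S) = 10.4·11.6 - (3.4)² = 109.08.
  S^{-1} = (1/det) · [[d, -b], [-b, a]] = [[0.1063, -0.0312],
 [-0.0312, 0.0953]].

Step 4 — quadratic form (x̄ - mu_0)^T · S^{-1} · (x̄ - mu_0):
  S^{-1} · (x̄ - mu_0) = (-0.275, 0.253),
  (x̄ - mu_0)^T · [...] = (-2)·(-0.275) + (2)·(0.253) = 1.0561.

Step 5 — scale by n: T² = 6 · 1.0561 = 6.3366.

T² ≈ 6.3366


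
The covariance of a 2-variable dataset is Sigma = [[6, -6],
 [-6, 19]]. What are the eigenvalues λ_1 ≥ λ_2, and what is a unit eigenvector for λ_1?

Step 1 — characteristic polynomial of 2×2 Sigma:
  det(Sigma - λI) = λ² - trace · λ + det = 0.
  trace = 6 + 19 = 25, det = 6·19 - (-6)² = 78.
Step 2 — discriminant:
  Δ = trace² - 4·det = 625 - 312 = 313.
Step 3 — eigenvalues:
  λ = (trace ± √Δ)/2 = (25 ± 17.6918)/2,
  λ_1 = 21.3459,  λ_2 = 3.6541.

Step 4 — unit eigenvector for λ_1: solve (Sigma - λ_1 I)v = 0. First row:
  (6 - 21.3459)·v_x + (-6)·v_y = 0, i.e. (-15.3459)·v_x + (-6)·v_y = 0,
  so v ∝ (b, λ_1 - a) = (-6, 15.3459); multiply by -1 so the first entry is positive: u = (6, -15.3459).
  ||u|| = √((6)² + (-15.3459)²) = √(271.4967) ≈ 16.4772,
  v_1 = u/||u|| ≈ (0.3641, -0.9313) (||v_1|| = 1).

λ_1 = 21.3459,  λ_2 = 3.6541;  v_1 ≈ (0.3641, -0.9313)


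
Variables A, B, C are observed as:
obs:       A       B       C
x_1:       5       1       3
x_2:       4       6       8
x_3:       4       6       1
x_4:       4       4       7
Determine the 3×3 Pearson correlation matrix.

Step 1 — column means:
  mean(A) = (5 + 4 + 4 + 4) / 4 = 17/4 = 4.25
  mean(B) = (1 + 6 + 6 + 4) / 4 = 17/4 = 4.25
  mean(C) = (3 + 8 + 1 + 7) / 4 = 19/4 = 4.75

Step 2 — sample variances and covariances s[i,j] = (1/(n-1)) · Σ_k (x_{k,i} - mean_i) · (x_{k,j} - mean_j), with n-1 = 3:
  s[A,A] = ((0.75)·(0.75) + (-0.25)·(-0.25) + (-0.25)·(-0.25) + (-0.25)·(-0.25)) / 3 = 0.75/3 = 0.25
  s[A,B] = ((0.75)·(-3.25) + (-0.25)·(1.75) + (-0.25)·(1.75) + (-0.25)·(-0.25)) / 3 = -3.25/3 = -1.0833
  s[A,C] = ((0.75)·(-1.75) + (-0.25)·(3.25) + (-0.25)·(-3.75) + (-0.25)·(2.25)) / 3 = -1.75/3 = -0.5833
  s[B,B] = ((-3.25)·(-3.25) + (1.75)·(1.75) + (1.75)·(1.75) + (-0.25)·(-0.25)) / 3 = 16.75/3 = 5.5833
  s[B,C] = ((-3.25)·(-1.75) + (1.75)·(3.25) + (1.75)·(-3.75) + (-0.25)·(2.25)) / 3 = 4.25/3 = 1.4167
  s[C,C] = ((-1.75)·(-1.75) + (3.25)·(3.25) + (-3.75)·(-3.75) + (2.25)·(2.25)) / 3 = 32.75/3 = 10.9167
  Sample standard deviations s_i = √(s[i,i]):
  s(A) = √(0.25) = 0.5
  s(B) = √(5.5833) = 2.3629
  s(C) = √(10.9167) = 3.304

Step 3 — r_{ij} = s_{ij} / (s_i · s_j):
  r[A,A] = 1 (diagonal).
  r[A,B] = -1.0833 / (0.5 · 2.3629) = -1.0833 / 1.1815 = -0.9169
  r[A,C] = -0.5833 / (0.5 · 3.304) = -0.5833 / 1.652 = -0.3531
  r[B,B] = 1 (diagonal).
  r[B,C] = 1.4167 / (2.3629 · 3.304) = 1.4167 / 7.8071 = 0.1815
  r[C,C] = 1 (diagonal).

R is symmetric with unit diagonal. Assembling:

R = [[1, -0.9169, -0.3531],
 [-0.9169, 1, 0.1815],
 [-0.3531, 0.1815, 1]]


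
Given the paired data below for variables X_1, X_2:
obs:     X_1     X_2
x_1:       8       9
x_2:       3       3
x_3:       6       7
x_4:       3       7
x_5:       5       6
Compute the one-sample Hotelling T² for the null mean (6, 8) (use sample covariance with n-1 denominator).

Step 1 — sample mean vector:
  mean(X_1) = (8 + 3 + 6 + 3 + 5) / 5 = 25/5 = 5
  mean(X_2) = (9 + 3 + 7 + 7 + 6) / 5 = 32/5 = 6.4
  x̄ = (5, 6.4),  deviation x̄ - mu_0 = (5, 6.4) - (6, 8) = (-1, -1.6).

Step 2 — sample covariance matrix, S[i,j] = (1/(n-1)) · Σ_k (x_{k,i} - mean_i) · (x_{k,j} - mean_j), divisor n-1 = 4:
  S[X_1,X_1] = ((3)·(3) + (-2)·(-2) + (1)·(1) + (-2)·(-2) + (0)·(0)) / 4 = 18/4 = 4.5
  S[X_1,X_2] = ((3)·(2.6) + (-2)·(-3.4) + (1)·(0.6) + (-2)·(0.6) + (0)·(-0.4)) / 4 = 14/4 = 3.5
  S[X_2,X_2] = ((2.6)·(2.6) + (-3.4)·(-3.4) + (0.6)·(0.6) + (0.6)·(0.6) + (-0.4)·(-0.4)) / 4 = 19.2/4 = 4.8
  S = [[4.5, 3.5],
 [3.5, 4.8]].

Step 3 — invert S. det(S) = 4.5·4.8 - (3.5)² = 9.35.
  S^{-1} = (1/det) · [[d, -b], [-b, a]] = [[0.5134, -0.3743],
 [-0.3743, 0.4813]].

Step 4 — quadratic form (x̄ - mu_0)^T · S^{-1} · (x̄ - mu_0):
  S^{-1} · (x̄ - mu_0) = (0.0856, -0.3957),
  (x̄ - mu_0)^T · [...] = (-1)·(0.0856) + (-1.6)·(-0.3957) = 0.5476.

Step 5 — scale by n: T² = 5 · 0.5476 = 2.738.

T² ≈ 2.738


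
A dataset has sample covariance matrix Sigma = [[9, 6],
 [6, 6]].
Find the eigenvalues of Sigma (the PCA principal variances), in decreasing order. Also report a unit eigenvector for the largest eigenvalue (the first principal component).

Step 1 — characteristic polynomial of 2×2 Sigma:
  det(Sigma - λI) = λ² - trace · λ + det = 0.
  trace = 9 + 6 = 15, det = 9·6 - (6)² = 18.
Step 2 — discriminant:
  Δ = trace² - 4·det = 225 - 72 = 153.
Step 3 — eigenvalues:
  λ = (trace ± √Δ)/2 = (15 ± 12.3693)/2,
  λ_1 = 13.6847,  λ_2 = 1.3153.

Step 4 — unit eigenvector for λ_1: solve (Sigma - λ_1 I)v = 0. First row:
  (9 - 13.6847)·v_x + (6)·v_y = 0, i.e. (-4.6847)·v_x + (6)·v_y = 0,
  so v ∝ (b, λ_1 - a) = (6, 4.6847) = u.
  ||u|| = √((6)² + (4.6847)²) = √(57.946) ≈ 7.6122,
  v_1 = u/||u|| ≈ (0.7882, 0.6154) (||v_1|| = 1).

λ_1 = 13.6847,  λ_2 = 1.3153;  v_1 ≈ (0.7882, 0.6154)


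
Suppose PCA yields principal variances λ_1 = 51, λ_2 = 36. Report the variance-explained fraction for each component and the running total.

Step 1 — total variance = trace(Sigma) = Σ λ_i = 51 + 36 = 87.

Step 2 — fraction explained by component i = λ_i / Σ λ:
  PC1: 51/87 = 0.5862
  PC2: 36/87 = 0.4138

Step 3 — cumulative fraction after k components = (λ_1 + ... + λ_k) / Σ λ:
  k = 1: 51/87 = 0.5862
  k = 2: (51 + 36)/87 = 87/87 = 1

Summary (fraction, with percent):

explained: PC1 0.5862 (58.62%), PC2 0.4138 (41.38%);  cumulative: 0.5862, 1


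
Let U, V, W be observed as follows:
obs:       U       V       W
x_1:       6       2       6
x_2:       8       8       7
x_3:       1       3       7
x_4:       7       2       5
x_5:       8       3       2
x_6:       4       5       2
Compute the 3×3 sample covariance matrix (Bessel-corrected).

Step 1 — column means:
  mean(U) = (6 + 8 + 1 + 7 + 8 + 4) / 6 = 34/6 = 5.6667
  mean(V) = (2 + 8 + 3 + 2 + 3 + 5) / 6 = 23/6 = 3.8333
  mean(W) = (6 + 7 + 7 + 5 + 2 + 2) / 6 = 29/6 = 4.8333

Step 2 — sample covariance S[i,j] = (1/(n-1)) · Σ_k (x_{k,i} - mean_i) · (x_{k,j} - mean_j), with n-1 = 5.
  S[U,U] = ((0.3333)·(0.3333) + (2.3333)·(2.3333) + (-4.6667)·(-4.6667) + (1.3333)·(1.3333) + (2.3333)·(2.3333) + (-1.6667)·(-1.6667)) / 5 = 37.3333/5 = 7.4667
  S[U,V] = ((0.3333)·(-1.8333) + (2.3333)·(4.1667) + (-4.6667)·(-0.8333) + (1.3333)·(-1.8333) + (2.3333)·(-0.8333) + (-1.6667)·(1.1667)) / 5 = 6.6667/5 = 1.3333
  S[U,W] = ((0.3333)·(1.1667) + (2.3333)·(2.1667) + (-4.6667)·(2.1667) + (1.3333)·(0.1667) + (2.3333)·(-2.8333) + (-1.6667)·(-2.8333)) / 5 = -6.3333/5 = -1.2667
  S[V,V] = ((-1.8333)·(-1.8333) + (4.1667)·(4.1667) + (-0.8333)·(-0.8333) + (-1.8333)·(-1.8333) + (-0.8333)·(-0.8333) + (1.1667)·(1.1667)) / 5 = 26.8333/5 = 5.3667
  S[V,W] = ((-1.8333)·(1.1667) + (4.1667)·(2.1667) + (-0.8333)·(2.1667) + (-1.8333)·(0.1667) + (-0.8333)·(-2.8333) + (1.1667)·(-2.8333)) / 5 = 3.8333/5 = 0.7667
  S[W,W] = ((1.1667)·(1.1667) + (2.1667)·(2.1667) + (2.1667)·(2.1667) + (0.1667)·(0.1667) + (-2.8333)·(-2.8333) + (-2.8333)·(-2.8333)) / 5 = 26.8333/5 = 5.3667

S is symmetric (S[j,i] = S[i,j]). Assembling:

S = [[7.4667, 1.3333, -1.2667],
 [1.3333, 5.3667, 0.7667],
 [-1.2667, 0.7667, 5.3667]]


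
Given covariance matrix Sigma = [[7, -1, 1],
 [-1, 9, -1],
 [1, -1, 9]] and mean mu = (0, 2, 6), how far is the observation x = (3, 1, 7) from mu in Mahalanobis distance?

Step 1 — centre the observation: (x - mu) = (3, -1, 1).

Step 2 — invert Sigma (cofactor / det for 3×3, or solve directly):
  Sigma^{-1} = [[0.1471, 0.0147, -0.0147],
 [0.0147, 0.114, 0.011],
 [-0.0147, 0.011, 0.114]].

Step 3 — form the quadratic (x - mu)^T · Sigma^{-1} · (x - mu):
  Sigma^{-1} · (x - mu) = (0.4118, -0.0588, 0.0588).
  (x - mu)^T · [Sigma^{-1} · (x - mu)] = (3)·(0.4118) + (-1)·(-0.0588) + (1)·(0.0588) = 1.3529.

Step 4 — take square root: d = √(1.3529) ≈ 1.1632.

d(x, mu) = √(1.3529) ≈ 1.1632


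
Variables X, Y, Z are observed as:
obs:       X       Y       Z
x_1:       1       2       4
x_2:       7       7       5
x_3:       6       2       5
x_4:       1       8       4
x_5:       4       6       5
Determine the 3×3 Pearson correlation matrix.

Step 1 — column means:
  mean(X) = (1 + 7 + 6 + 1 + 4) / 5 = 19/5 = 3.8
  mean(Y) = (2 + 7 + 2 + 8 + 6) / 5 = 25/5 = 5
  mean(Z) = (4 + 5 + 5 + 4 + 5) / 5 = 23/5 = 4.6

Step 2 — sample variances and covariances s[i,j] = (1/(n-1)) · Σ_k (x_{k,i} - mean_i) · (x_{k,j} - mean_j), with n-1 = 4:
  s[X,X] = ((-2.8)·(-2.8) + (3.2)·(3.2) + (2.2)·(2.2) + (-2.8)·(-2.8) + (0.2)·(0.2)) / 4 = 30.8/4 = 7.7
  s[X,Y] = ((-2.8)·(-3) + (3.2)·(2) + (2.2)·(-3) + (-2.8)·(3) + (0.2)·(1)) / 4 = 0/4 = 0
  s[X,Z] = ((-2.8)·(-0.6) + (3.2)·(0.4) + (2.2)·(0.4) + (-2.8)·(-0.6) + (0.2)·(0.4)) / 4 = 5.6/4 = 1.4
  s[Y,Y] = ((-3)·(-3) + (2)·(2) + (-3)·(-3) + (3)·(3) + (1)·(1)) / 4 = 32/4 = 8
  s[Y,Z] = ((-3)·(-0.6) + (2)·(0.4) + (-3)·(0.4) + (3)·(-0.6) + (1)·(0.4)) / 4 = 0/4 = 0
  s[Z,Z] = ((-0.6)·(-0.6) + (0.4)·(0.4) + (0.4)·(0.4) + (-0.6)·(-0.6) + (0.4)·(0.4)) / 4 = 1.2/4 = 0.3
  Sample standard deviations s_i = √(s[i,i]):
  s(X) = √(7.7) = 2.7749
  s(Y) = √(8) = 2.8284
  s(Z) = √(0.3) = 0.5477

Step 3 — r_{ij} = s_{ij} / (s_i · s_j):
  r[X,X] = 1 (diagonal).
  r[X,Y] = 0 / (2.7749 · 2.8284) = 0 / 7.8486 = 0
  r[X,Z] = 1.4 / (2.7749 · 0.5477) = 1.4 / 1.5199 = 0.9211
  r[Y,Y] = 1 (diagonal).
  r[Y,Z] = 0 / (2.8284 · 0.5477) = 0 / 1.5492 = 0
  r[Z,Z] = 1 (diagonal).

R is symmetric with unit diagonal. Assembling:

R = [[1, 0, 0.9211],
 [0, 1, 0],
 [0.9211, 0, 1]]


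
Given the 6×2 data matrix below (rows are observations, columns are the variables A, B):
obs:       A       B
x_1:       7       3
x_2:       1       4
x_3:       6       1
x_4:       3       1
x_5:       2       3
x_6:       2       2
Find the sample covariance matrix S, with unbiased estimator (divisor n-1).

Step 1 — column means:
  mean(A) = (7 + 1 + 6 + 3 + 2 + 2) / 6 = 21/6 = 3.5
  mean(B) = (3 + 4 + 1 + 1 + 3 + 2) / 6 = 14/6 = 2.3333

Step 2 — sample covariance S[i,j] = (1/(n-1)) · Σ_k (x_{k,i} - mean_i) · (x_{k,j} - mean_j), with n-1 = 5.
  S[A,A] = ((3.5)·(3.5) + (-2.5)·(-2.5) + (2.5)·(2.5) + (-0.5)·(-0.5) + (-1.5)·(-1.5) + (-1.5)·(-1.5)) / 5 = 29.5/5 = 5.9
  S[A,B] = ((3.5)·(0.6667) + (-2.5)·(1.6667) + (2.5)·(-1.3333) + (-0.5)·(-1.3333) + (-1.5)·(0.6667) + (-1.5)·(-0.3333)) / 5 = -5/5 = -1
  S[B,B] = ((0.6667)·(0.6667) + (1.6667)·(1.6667) + (-1.3333)·(-1.3333) + (-1.3333)·(-1.3333) + (0.6667)·(0.6667) + (-0.3333)·(-0.3333)) / 5 = 7.3333/5 = 1.4667

S is symmetric (S[j,i] = S[i,j]). Assembling:

S = [[5.9, -1],
 [-1, 1.4667]]


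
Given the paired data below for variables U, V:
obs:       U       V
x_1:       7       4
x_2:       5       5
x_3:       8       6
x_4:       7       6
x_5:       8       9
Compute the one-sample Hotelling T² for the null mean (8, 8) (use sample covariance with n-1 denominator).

Step 1 — sample mean vector:
  mean(U) = (7 + 5 + 8 + 7 + 8) / 5 = 35/5 = 7
  mean(V) = (4 + 5 + 6 + 6 + 9) / 5 = 30/5 = 6
  x̄ = (7, 6),  deviation x̄ - mu_0 = (7, 6) - (8, 8) = (-1, -2).

Step 2 — sample covariance matrix, S[i,j] = (1/(n-1)) · Σ_k (x_{k,i} - mean_i) · (x_{k,j} - mean_j), divisor n-1 = 4:
  S[U,U] = ((0)·(0) + (-2)·(-2) + (1)·(1) + (0)·(0) + (1)·(1)) / 4 = 6/4 = 1.5
  S[U,V] = ((0)·(-2) + (-2)·(-1) + (1)·(0) + (0)·(0) + (1)·(3)) / 4 = 5/4 = 1.25
  S[V,V] = ((-2)·(-2) + (-1)·(-1) + (0)·(0) + (0)·(0) + (3)·(3)) / 4 = 14/4 = 3.5
  S = [[1.5, 1.25],
 [1.25, 3.5]].

Step 3 — invert S. det(S) = 1.5·3.5 - (1.25)² = 3.6875.
  S^{-1} = (1/det) · [[d, -b], [-b, a]] = [[0.9492, -0.339],
 [-0.339, 0.4068]].

Step 4 — quadratic form (x̄ - mu_0)^T · S^{-1} · (x̄ - mu_0):
  S^{-1} · (x̄ - mu_0) = (-0.2712, -0.4746),
  (x̄ - mu_0)^T · [...] = (-1)·(-0.2712) + (-2)·(-0.4746) = 1.2203.

Step 5 — scale by n: T² = 5 · 1.2203 = 6.1017.

T² ≈ 6.1017


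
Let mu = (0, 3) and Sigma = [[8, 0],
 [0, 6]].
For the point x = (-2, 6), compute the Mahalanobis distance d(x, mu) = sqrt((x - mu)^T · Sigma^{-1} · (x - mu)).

Step 1 — centre the observation: (x - mu) = (-2, 3).

Step 2 — invert Sigma. det(Sigma) = 8·6 - (0)² = 48.
  Sigma^{-1} = (1/det) · [[d, -b], [-b, a]] = [[0.125, 0],
 [0, 0.1667]].

Step 3 — form the quadratic (x - mu)^T · Sigma^{-1} · (x - mu):
  Sigma^{-1} · (x - mu) = (-0.25, 0.5).
  (x - mu)^T · [Sigma^{-1} · (x - mu)] = (-2)·(-0.25) + (3)·(0.5) = 2.

Step 4 — take square root: d = √(2) ≈ 1.4142.

d(x, mu) = √(2) ≈ 1.4142


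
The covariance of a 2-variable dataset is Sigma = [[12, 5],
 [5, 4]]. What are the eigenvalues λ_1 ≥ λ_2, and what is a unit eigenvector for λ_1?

Step 1 — characteristic polynomial of 2×2 Sigma:
  det(Sigma - λI) = λ² - trace · λ + det = 0.
  trace = 12 + 4 = 16, det = 12·4 - (5)² = 23.
Step 2 — discriminant:
  Δ = trace² - 4·det = 256 - 92 = 164.
Step 3 — eigenvalues:
  λ = (trace ± √Δ)/2 = (16 ± 12.8062)/2,
  λ_1 = 14.4031,  λ_2 = 1.5969.

Step 4 — unit eigenvector for λ_1: solve (Sigma - λ_1 I)v = 0. First row:
  (12 - 14.4031)·v_x + (5)·v_y = 0, i.e. (-2.4031)·v_x + (5)·v_y = 0,
  so v ∝ (b, λ_1 - a) = (5, 2.4031) = u.
  ||u|| = √((5)² + (2.4031)²) = √(30.775) ≈ 5.5475,
  v_1 = u/||u|| ≈ (0.9013, 0.4332) (||v_1|| = 1).

λ_1 = 14.4031,  λ_2 = 1.5969;  v_1 ≈ (0.9013, 0.4332)


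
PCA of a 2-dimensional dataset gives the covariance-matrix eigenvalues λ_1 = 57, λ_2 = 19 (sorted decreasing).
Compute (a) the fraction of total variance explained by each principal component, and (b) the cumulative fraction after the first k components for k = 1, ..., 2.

Step 1 — total variance = trace(Sigma) = Σ λ_i = 57 + 19 = 76.

Step 2 — fraction explained by component i = λ_i / Σ λ:
  PC1: 57/76 = 0.75
  PC2: 19/76 = 0.25

Step 3 — cumulative fraction after k components = (λ_1 + ... + λ_k) / Σ λ:
  k = 1: 57/76 = 0.75
  k = 2: (57 + 19)/76 = 76/76 = 1

Summary (fraction, with percent):

explained: PC1 0.75 (75%), PC2 0.25 (25%);  cumulative: 0.75, 1


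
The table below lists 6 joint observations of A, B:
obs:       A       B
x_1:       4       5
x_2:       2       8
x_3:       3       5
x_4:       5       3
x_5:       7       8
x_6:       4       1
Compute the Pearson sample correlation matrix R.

Step 1 — column means:
  mean(A) = (4 + 2 + 3 + 5 + 7 + 4) / 6 = 25/6 = 4.1667
  mean(B) = (5 + 8 + 5 + 3 + 8 + 1) / 6 = 30/6 = 5

Step 2 — sample variances and covariances s[i,j] = (1/(n-1)) · Σ_k (x_{k,i} - mean_i) · (x_{k,j} - mean_j), with n-1 = 5:
  s[A,A] = ((-0.1667)·(-0.1667) + (-2.1667)·(-2.1667) + (-1.1667)·(-1.1667) + (0.8333)·(0.8333) + (2.8333)·(2.8333) + (-0.1667)·(-0.1667)) / 5 = 14.8333/5 = 2.9667
  s[A,B] = ((-0.1667)·(0) + (-2.1667)·(3) + (-1.1667)·(0) + (0.8333)·(-2) + (2.8333)·(3) + (-0.1667)·(-4)) / 5 = 1/5 = 0.2
  s[B,B] = ((0)·(0) + (3)·(3) + (0)·(0) + (-2)·(-2) + (3)·(3) + (-4)·(-4)) / 5 = 38/5 = 7.6
  Sample standard deviations s_i = √(s[i,i]):
  s(A) = √(2.9667) = 1.7224
  s(B) = √(7.6) = 2.7568

Step 3 — r_{ij} = s_{ij} / (s_i · s_j):
  r[A,A] = 1 (diagonal).
  r[A,B] = 0.2 / (1.7224 · 2.7568) = 0.2 / 4.7483 = 0.0421
  r[B,B] = 1 (diagonal).

R is symmetric with unit diagonal. Assembling:

R = [[1, 0.0421],
 [0.0421, 1]]


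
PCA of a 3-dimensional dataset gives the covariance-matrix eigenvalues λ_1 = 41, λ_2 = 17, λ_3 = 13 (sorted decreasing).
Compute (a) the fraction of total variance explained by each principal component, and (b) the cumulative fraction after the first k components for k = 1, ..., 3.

Step 1 — total variance = trace(Sigma) = Σ λ_i = 41 + 17 + 13 = 71.

Step 2 — fraction explained by component i = λ_i / Σ λ:
  PC1: 41/71 = 0.5775
  PC2: 17/71 = 0.2394
  PC3: 13/71 = 0.1831

Step 3 — cumulative fraction after k components = (λ_1 + ... + λ_k) / Σ λ:
  k = 1: 41/71 = 0.5775
  k = 2: (41 + 17)/71 = 58/71 = 0.8169
  k = 3: (41 + 17 + 13)/71 = 71/71 = 1

Summary (fraction, with percent):

explained: PC1 0.5775 (57.75%), PC2 0.2394 (23.94%), PC3 0.1831 (18.31%);  cumulative: 0.5775, 0.8169, 1


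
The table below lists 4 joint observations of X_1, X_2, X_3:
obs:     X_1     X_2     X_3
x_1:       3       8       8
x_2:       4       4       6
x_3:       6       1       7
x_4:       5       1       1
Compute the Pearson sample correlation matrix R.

Step 1 — column means:
  mean(X_1) = (3 + 4 + 6 + 5) / 4 = 18/4 = 4.5
  mean(X_2) = (8 + 4 + 1 + 1) / 4 = 14/4 = 3.5
  mean(X_3) = (8 + 6 + 7 + 1) / 4 = 22/4 = 5.5

Step 2 — sample variances and covariances s[i,j] = (1/(n-1)) · Σ_k (x_{k,i} - mean_i) · (x_{k,j} - mean_j), with n-1 = 3:
  s[X_1,X_1] = ((-1.5)·(-1.5) + (-0.5)·(-0.5) + (1.5)·(1.5) + (0.5)·(0.5)) / 3 = 5/3 = 1.6667
  s[X_1,X_2] = ((-1.5)·(4.5) + (-0.5)·(0.5) + (1.5)·(-2.5) + (0.5)·(-2.5)) / 3 = -12/3 = -4
  s[X_1,X_3] = ((-1.5)·(2.5) + (-0.5)·(0.5) + (1.5)·(1.5) + (0.5)·(-4.5)) / 3 = -4/3 = -1.3333
  s[X_2,X_2] = ((4.5)·(4.5) + (0.5)·(0.5) + (-2.5)·(-2.5) + (-2.5)·(-2.5)) / 3 = 33/3 = 11
  s[X_2,X_3] = ((4.5)·(2.5) + (0.5)·(0.5) + (-2.5)·(1.5) + (-2.5)·(-4.5)) / 3 = 19/3 = 6.3333
  s[X_3,X_3] = ((2.5)·(2.5) + (0.5)·(0.5) + (1.5)·(1.5) + (-4.5)·(-4.5)) / 3 = 29/3 = 9.6667
  Sample standard deviations s_i = √(s[i,i]):
  s(X_1) = √(1.6667) = 1.291
  s(X_2) = √(11) = 3.3166
  s(X_3) = √(9.6667) = 3.1091

Step 3 — r_{ij} = s_{ij} / (s_i · s_j):
  r[X_1,X_1] = 1 (diagonal).
  r[X_1,X_2] = -4 / (1.291 · 3.3166) = -4 / 4.2817 = -0.9342
  r[X_1,X_3] = -1.3333 / (1.291 · 3.1091) = -1.3333 / 4.0139 = -0.3322
  r[X_2,X_2] = 1 (diagonal).
  r[X_2,X_3] = 6.3333 / (3.3166 · 3.1091) = 6.3333 / 10.3118 = 0.6142
  r[X_3,X_3] = 1 (diagonal).

R is symmetric with unit diagonal. Assembling:

R = [[1, -0.9342, -0.3322],
 [-0.9342, 1, 0.6142],
 [-0.3322, 0.6142, 1]]
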